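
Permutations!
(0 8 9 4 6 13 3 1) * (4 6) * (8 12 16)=(0 12 16 8 9 6 13 3 1)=[12, 0, 2, 1, 4, 5, 13, 7, 9, 6, 10, 11, 16, 3, 14, 15, 8]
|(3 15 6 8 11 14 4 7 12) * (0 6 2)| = |(0 6 8 11 14 4 7 12 3 15 2)| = 11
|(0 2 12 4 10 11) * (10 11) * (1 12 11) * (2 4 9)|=7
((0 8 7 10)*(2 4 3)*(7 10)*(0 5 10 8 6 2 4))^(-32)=(10)(0 6 2)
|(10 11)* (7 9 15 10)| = |(7 9 15 10 11)| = 5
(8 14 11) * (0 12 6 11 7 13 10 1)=(0 12 6 11 8 14 7 13 10 1)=[12, 0, 2, 3, 4, 5, 11, 13, 14, 9, 1, 8, 6, 10, 7]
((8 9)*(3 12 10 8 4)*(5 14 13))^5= (3 4 9 8 10 12)(5 13 14)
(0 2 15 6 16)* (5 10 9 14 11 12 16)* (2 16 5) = [16, 1, 15, 3, 4, 10, 2, 7, 8, 14, 9, 12, 5, 13, 11, 6, 0] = (0 16)(2 15 6)(5 10 9 14 11 12)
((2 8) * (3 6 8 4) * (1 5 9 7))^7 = ((1 5 9 7)(2 4 3 6 8))^7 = (1 7 9 5)(2 3 8 4 6)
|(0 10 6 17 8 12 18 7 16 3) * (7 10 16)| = 6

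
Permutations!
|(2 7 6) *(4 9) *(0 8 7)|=10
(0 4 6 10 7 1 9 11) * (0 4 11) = (0 11 4 6 10 7 1 9) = [11, 9, 2, 3, 6, 5, 10, 1, 8, 0, 7, 4]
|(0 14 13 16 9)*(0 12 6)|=7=|(0 14 13 16 9 12 6)|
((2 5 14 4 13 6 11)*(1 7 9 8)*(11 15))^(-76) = (2 13)(4 11)(5 6)(14 15)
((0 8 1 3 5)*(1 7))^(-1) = (0 5 3 1 7 8) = ((0 8 7 1 3 5))^(-1)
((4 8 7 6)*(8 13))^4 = (4 6 7 8 13)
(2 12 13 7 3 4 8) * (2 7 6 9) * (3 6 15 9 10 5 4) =(2 12 13 15 9)(4 8 7 6 10 5) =[0, 1, 12, 3, 8, 4, 10, 6, 7, 2, 5, 11, 13, 15, 14, 9]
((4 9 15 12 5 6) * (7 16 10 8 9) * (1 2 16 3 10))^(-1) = (1 16 2)(3 7 4 6 5 12 15 9 8 10)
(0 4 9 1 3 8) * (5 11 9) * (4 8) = (0 8)(1 3 4 5 11 9) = [8, 3, 2, 4, 5, 11, 6, 7, 0, 1, 10, 9]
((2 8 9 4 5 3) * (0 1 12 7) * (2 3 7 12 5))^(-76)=((12)(0 1 5 7)(2 8 9 4))^(-76)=(12)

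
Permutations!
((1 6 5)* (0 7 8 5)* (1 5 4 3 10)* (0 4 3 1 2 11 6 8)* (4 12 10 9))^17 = ((0 7)(1 8 3 9 4)(2 11 6 12 10))^17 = (0 7)(1 3 4 8 9)(2 6 10 11 12)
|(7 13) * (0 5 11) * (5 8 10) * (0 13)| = 7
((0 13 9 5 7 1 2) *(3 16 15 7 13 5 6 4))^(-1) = (0 2 1 7 15 16 3 4 6 9 13 5) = ((0 5 13 9 6 4 3 16 15 7 1 2))^(-1)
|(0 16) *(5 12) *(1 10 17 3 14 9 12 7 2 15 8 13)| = 26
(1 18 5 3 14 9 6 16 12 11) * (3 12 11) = (1 18 5 12 3 14 9 6 16 11) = [0, 18, 2, 14, 4, 12, 16, 7, 8, 6, 10, 1, 3, 13, 9, 15, 11, 17, 5]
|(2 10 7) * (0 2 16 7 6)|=4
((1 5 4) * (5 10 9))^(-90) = (10)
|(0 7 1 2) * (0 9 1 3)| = |(0 7 3)(1 2 9)| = 3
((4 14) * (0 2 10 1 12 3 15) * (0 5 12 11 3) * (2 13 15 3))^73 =((0 13 15 5 12)(1 11 2 10)(4 14))^73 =(0 5 13 12 15)(1 11 2 10)(4 14)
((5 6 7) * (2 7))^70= ((2 7 5 6))^70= (2 5)(6 7)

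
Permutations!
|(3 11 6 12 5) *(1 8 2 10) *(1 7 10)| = |(1 8 2)(3 11 6 12 5)(7 10)| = 30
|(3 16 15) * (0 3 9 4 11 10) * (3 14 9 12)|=12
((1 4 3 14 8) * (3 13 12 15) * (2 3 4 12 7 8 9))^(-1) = ((1 12 15 4 13 7 8)(2 3 14 9))^(-1) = (1 8 7 13 4 15 12)(2 9 14 3)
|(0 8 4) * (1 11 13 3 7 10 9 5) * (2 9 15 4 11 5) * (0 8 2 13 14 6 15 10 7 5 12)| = |(0 2 9 13 3 5 1 12)(4 8 11 14 6 15)| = 24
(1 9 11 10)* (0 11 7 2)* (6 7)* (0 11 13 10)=[13, 9, 11, 3, 4, 5, 7, 2, 8, 6, 1, 0, 12, 10]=(0 13 10 1 9 6 7 2 11)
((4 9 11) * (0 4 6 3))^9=(0 11)(3 9)(4 6)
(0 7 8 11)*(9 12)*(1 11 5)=(0 7 8 5 1 11)(9 12)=[7, 11, 2, 3, 4, 1, 6, 8, 5, 12, 10, 0, 9]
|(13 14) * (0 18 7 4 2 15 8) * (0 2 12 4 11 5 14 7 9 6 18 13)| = |(0 13 7 11 5 14)(2 15 8)(4 12)(6 18 9)| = 6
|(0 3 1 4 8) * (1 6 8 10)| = |(0 3 6 8)(1 4 10)| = 12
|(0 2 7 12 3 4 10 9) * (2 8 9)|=|(0 8 9)(2 7 12 3 4 10)|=6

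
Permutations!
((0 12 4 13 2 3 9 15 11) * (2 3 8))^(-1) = (0 11 15 9 3 13 4 12)(2 8)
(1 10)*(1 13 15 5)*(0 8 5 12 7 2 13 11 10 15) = [8, 15, 13, 3, 4, 1, 6, 2, 5, 9, 11, 10, 7, 0, 14, 12] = (0 8 5 1 15 12 7 2 13)(10 11)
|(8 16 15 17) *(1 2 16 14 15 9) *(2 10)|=|(1 10 2 16 9)(8 14 15 17)|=20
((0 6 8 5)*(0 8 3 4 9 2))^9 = (0 4)(2 3)(5 8)(6 9)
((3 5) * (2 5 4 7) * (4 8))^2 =((2 5 3 8 4 7))^2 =(2 3 4)(5 8 7)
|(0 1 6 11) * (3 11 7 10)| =|(0 1 6 7 10 3 11)| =7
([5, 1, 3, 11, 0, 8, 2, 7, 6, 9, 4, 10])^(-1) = (0 4 10 11 3 2 6 8 5)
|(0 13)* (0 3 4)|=|(0 13 3 4)|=4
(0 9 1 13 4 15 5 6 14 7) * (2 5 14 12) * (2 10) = (0 9 1 13 4 15 14 7)(2 5 6 12 10) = [9, 13, 5, 3, 15, 6, 12, 0, 8, 1, 2, 11, 10, 4, 7, 14]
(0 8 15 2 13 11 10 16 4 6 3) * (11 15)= (0 8 11 10 16 4 6 3)(2 13 15)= [8, 1, 13, 0, 6, 5, 3, 7, 11, 9, 16, 10, 12, 15, 14, 2, 4]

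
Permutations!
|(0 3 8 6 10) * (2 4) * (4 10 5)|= |(0 3 8 6 5 4 2 10)|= 8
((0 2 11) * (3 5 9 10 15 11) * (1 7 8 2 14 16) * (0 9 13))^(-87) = ((0 14 16 1 7 8 2 3 5 13)(9 10 15 11))^(-87) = (0 1 2 13 16 8 5 14 7 3)(9 10 15 11)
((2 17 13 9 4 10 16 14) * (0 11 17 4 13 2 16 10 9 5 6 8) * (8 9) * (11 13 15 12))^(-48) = (17)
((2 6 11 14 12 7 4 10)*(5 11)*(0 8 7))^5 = (0 2 12 10 14 4 11 7 5 8 6)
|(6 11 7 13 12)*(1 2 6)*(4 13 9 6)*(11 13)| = |(1 2 4 11 7 9 6 13 12)| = 9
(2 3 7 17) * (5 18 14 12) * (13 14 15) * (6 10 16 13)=(2 3 7 17)(5 18 15 6 10 16 13 14 12)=[0, 1, 3, 7, 4, 18, 10, 17, 8, 9, 16, 11, 5, 14, 12, 6, 13, 2, 15]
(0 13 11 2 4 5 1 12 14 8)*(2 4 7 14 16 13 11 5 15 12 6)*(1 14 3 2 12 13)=(0 11 4 15 13 5 14 8)(1 6 12 16)(2 7 3)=[11, 6, 7, 2, 15, 14, 12, 3, 0, 9, 10, 4, 16, 5, 8, 13, 1]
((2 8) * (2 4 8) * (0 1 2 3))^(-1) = (0 3 2 1)(4 8)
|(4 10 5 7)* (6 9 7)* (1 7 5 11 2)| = |(1 7 4 10 11 2)(5 6 9)| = 6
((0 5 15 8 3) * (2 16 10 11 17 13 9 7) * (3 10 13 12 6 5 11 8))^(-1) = (0 3 15 5 6 12 17 11)(2 7 9 13 16)(8 10)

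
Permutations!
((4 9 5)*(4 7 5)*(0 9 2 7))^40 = ((0 9 4 2 7 5))^40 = (0 7 4)(2 9 5)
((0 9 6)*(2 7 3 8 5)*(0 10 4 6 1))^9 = (10)(2 5 8 3 7)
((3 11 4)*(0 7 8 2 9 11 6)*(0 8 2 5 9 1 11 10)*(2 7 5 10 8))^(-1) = (0 10 8 9 5)(1 2 6 3 4 11) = ((0 5 9 8 10)(1 11 4 3 6 2))^(-1)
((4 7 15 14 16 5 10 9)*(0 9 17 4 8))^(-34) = ((0 9 8)(4 7 15 14 16 5 10 17))^(-34) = (0 8 9)(4 10 16 15)(5 14 7 17)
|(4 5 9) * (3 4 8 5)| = |(3 4)(5 9 8)| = 6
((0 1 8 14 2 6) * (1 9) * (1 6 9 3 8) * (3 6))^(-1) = (0 6)(2 14 8 3 9)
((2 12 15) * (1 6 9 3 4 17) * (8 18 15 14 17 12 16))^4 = (1 4)(2 15 18 8 16)(3 17)(6 12)(9 14)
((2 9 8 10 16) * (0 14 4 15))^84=((0 14 4 15)(2 9 8 10 16))^84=(2 16 10 8 9)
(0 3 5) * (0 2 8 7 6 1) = [3, 0, 8, 5, 4, 2, 1, 6, 7] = (0 3 5 2 8 7 6 1)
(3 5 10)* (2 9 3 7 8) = [0, 1, 9, 5, 4, 10, 6, 8, 2, 3, 7] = (2 9 3 5 10 7 8)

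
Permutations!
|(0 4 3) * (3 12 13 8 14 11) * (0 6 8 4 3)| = |(0 3 6 8 14 11)(4 12 13)| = 6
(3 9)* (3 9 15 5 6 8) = (3 15 5 6 8) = [0, 1, 2, 15, 4, 6, 8, 7, 3, 9, 10, 11, 12, 13, 14, 5]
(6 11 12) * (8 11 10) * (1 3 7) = (1 3 7)(6 10 8 11 12) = [0, 3, 2, 7, 4, 5, 10, 1, 11, 9, 8, 12, 6]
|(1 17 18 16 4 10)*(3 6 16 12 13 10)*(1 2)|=|(1 17 18 12 13 10 2)(3 6 16 4)|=28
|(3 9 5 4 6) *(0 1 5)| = 7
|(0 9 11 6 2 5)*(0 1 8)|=|(0 9 11 6 2 5 1 8)|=8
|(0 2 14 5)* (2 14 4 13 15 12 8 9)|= 21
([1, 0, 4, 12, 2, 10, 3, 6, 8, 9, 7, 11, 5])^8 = (3 5 7)(6 12 10)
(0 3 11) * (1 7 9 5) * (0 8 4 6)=[3, 7, 2, 11, 6, 1, 0, 9, 4, 5, 10, 8]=(0 3 11 8 4 6)(1 7 9 5)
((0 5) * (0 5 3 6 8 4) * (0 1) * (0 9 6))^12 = (1 6 4 9 8)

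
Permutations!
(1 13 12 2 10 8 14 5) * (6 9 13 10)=(1 10 8 14 5)(2 6 9 13 12)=[0, 10, 6, 3, 4, 1, 9, 7, 14, 13, 8, 11, 2, 12, 5]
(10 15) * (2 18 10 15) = (2 18 10) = [0, 1, 18, 3, 4, 5, 6, 7, 8, 9, 2, 11, 12, 13, 14, 15, 16, 17, 10]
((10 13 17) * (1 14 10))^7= (1 10 17 14 13)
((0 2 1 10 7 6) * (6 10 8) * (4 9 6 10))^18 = ((0 2 1 8 10 7 4 9 6))^18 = (10)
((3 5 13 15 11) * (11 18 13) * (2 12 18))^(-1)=((2 12 18 13 15)(3 5 11))^(-1)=(2 15 13 18 12)(3 11 5)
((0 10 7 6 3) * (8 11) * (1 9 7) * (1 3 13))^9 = (1 13 6 7 9)(8 11)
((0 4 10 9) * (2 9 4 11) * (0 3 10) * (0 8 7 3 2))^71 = ((0 11)(2 9)(3 10 4 8 7))^71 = (0 11)(2 9)(3 10 4 8 7)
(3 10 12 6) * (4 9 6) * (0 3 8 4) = (0 3 10 12)(4 9 6 8) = [3, 1, 2, 10, 9, 5, 8, 7, 4, 6, 12, 11, 0]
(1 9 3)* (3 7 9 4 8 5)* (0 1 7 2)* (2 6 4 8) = (0 1 8 5 3 7 9 6 4 2) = [1, 8, 0, 7, 2, 3, 4, 9, 5, 6]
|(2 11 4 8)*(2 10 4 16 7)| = 12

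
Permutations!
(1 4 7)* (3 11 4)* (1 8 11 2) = [0, 3, 1, 2, 7, 5, 6, 8, 11, 9, 10, 4] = (1 3 2)(4 7 8 11)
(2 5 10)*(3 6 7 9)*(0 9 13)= (0 9 3 6 7 13)(2 5 10)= [9, 1, 5, 6, 4, 10, 7, 13, 8, 3, 2, 11, 12, 0]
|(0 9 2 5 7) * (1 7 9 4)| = |(0 4 1 7)(2 5 9)| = 12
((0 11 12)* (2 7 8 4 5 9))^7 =(0 11 12)(2 7 8 4 5 9)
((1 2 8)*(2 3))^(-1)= (1 8 2 3)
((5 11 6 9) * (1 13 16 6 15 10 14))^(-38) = (1 16 9 11 10)(5 15 14 13 6)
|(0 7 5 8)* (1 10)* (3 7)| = 10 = |(0 3 7 5 8)(1 10)|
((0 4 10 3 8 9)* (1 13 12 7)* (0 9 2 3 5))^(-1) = (0 5 10 4)(1 7 12 13)(2 8 3) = ((0 4 10 5)(1 13 12 7)(2 3 8))^(-1)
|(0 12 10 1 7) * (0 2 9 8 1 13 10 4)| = 30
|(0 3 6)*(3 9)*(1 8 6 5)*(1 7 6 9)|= 8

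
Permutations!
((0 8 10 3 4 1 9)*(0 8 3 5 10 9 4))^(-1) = ((0 3)(1 4)(5 10)(8 9))^(-1) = (0 3)(1 4)(5 10)(8 9)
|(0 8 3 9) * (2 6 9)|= |(0 8 3 2 6 9)|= 6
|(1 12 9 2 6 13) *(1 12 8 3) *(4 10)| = |(1 8 3)(2 6 13 12 9)(4 10)| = 30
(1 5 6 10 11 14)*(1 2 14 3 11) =(1 5 6 10)(2 14)(3 11) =[0, 5, 14, 11, 4, 6, 10, 7, 8, 9, 1, 3, 12, 13, 2]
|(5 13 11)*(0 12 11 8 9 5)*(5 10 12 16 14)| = 10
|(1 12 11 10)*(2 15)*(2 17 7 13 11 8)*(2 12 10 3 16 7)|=30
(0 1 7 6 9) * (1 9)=(0 9)(1 7 6)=[9, 7, 2, 3, 4, 5, 1, 6, 8, 0]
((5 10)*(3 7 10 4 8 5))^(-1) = ((3 7 10)(4 8 5))^(-1) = (3 10 7)(4 5 8)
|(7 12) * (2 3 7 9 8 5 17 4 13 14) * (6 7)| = |(2 3 6 7 12 9 8 5 17 4 13 14)| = 12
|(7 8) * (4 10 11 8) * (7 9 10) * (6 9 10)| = |(4 7)(6 9)(8 10 11)| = 6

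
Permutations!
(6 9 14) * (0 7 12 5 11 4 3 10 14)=(0 7 12 5 11 4 3 10 14 6 9)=[7, 1, 2, 10, 3, 11, 9, 12, 8, 0, 14, 4, 5, 13, 6]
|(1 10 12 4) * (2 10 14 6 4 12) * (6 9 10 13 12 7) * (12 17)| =|(1 14 9 10 2 13 17 12 7 6 4)| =11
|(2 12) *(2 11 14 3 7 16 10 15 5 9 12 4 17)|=|(2 4 17)(3 7 16 10 15 5 9 12 11 14)|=30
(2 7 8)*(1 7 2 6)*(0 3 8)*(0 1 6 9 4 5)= (0 3 8 9 4 5)(1 7)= [3, 7, 2, 8, 5, 0, 6, 1, 9, 4]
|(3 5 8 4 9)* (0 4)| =6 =|(0 4 9 3 5 8)|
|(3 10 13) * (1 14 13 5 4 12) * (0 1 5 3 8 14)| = 6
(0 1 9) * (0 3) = (0 1 9 3) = [1, 9, 2, 0, 4, 5, 6, 7, 8, 3]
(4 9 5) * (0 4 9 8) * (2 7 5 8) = (0 4 2 7 5 9 8) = [4, 1, 7, 3, 2, 9, 6, 5, 0, 8]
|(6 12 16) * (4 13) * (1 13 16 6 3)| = 10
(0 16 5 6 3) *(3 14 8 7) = (0 16 5 6 14 8 7 3) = [16, 1, 2, 0, 4, 6, 14, 3, 7, 9, 10, 11, 12, 13, 8, 15, 5]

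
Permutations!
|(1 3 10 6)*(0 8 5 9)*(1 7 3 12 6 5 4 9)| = |(0 8 4 9)(1 12 6 7 3 10 5)| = 28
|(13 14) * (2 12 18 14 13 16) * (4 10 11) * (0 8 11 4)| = 30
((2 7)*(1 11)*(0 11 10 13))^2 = (0 1 13 11 10)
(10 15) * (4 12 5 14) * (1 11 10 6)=(1 11 10 15 6)(4 12 5 14)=[0, 11, 2, 3, 12, 14, 1, 7, 8, 9, 15, 10, 5, 13, 4, 6]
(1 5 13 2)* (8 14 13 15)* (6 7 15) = (1 5 6 7 15 8 14 13 2) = [0, 5, 1, 3, 4, 6, 7, 15, 14, 9, 10, 11, 12, 2, 13, 8]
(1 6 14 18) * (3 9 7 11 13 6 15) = [0, 15, 2, 9, 4, 5, 14, 11, 8, 7, 10, 13, 12, 6, 18, 3, 16, 17, 1] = (1 15 3 9 7 11 13 6 14 18)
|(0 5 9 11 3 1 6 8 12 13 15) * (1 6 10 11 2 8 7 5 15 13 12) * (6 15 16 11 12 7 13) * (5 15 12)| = 42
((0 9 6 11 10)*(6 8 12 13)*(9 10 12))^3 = (0 10)(6 13 12 11)(8 9)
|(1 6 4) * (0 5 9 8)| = 12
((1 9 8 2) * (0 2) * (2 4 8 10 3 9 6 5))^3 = (10)(1 2 5 6)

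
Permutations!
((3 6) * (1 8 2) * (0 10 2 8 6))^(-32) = (0 6 2)(1 10 3)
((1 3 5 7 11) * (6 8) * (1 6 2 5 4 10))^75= (1 10 4 3)(2 11)(5 6)(7 8)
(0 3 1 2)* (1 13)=(0 3 13 1 2)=[3, 2, 0, 13, 4, 5, 6, 7, 8, 9, 10, 11, 12, 1]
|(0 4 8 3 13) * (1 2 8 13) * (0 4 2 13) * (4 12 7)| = |(0 2 8 3 1 13 12 7 4)| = 9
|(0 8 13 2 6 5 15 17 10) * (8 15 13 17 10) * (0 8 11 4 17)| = |(0 15 10 8)(2 6 5 13)(4 17 11)| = 12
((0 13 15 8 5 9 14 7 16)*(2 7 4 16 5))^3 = ((0 13 15 8 2 7 5 9 14 4 16))^3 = (0 8 5 4 13 2 9 16 15 7 14)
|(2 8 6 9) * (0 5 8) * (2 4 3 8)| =15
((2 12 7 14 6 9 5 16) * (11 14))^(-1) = ((2 12 7 11 14 6 9 5 16))^(-1) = (2 16 5 9 6 14 11 7 12)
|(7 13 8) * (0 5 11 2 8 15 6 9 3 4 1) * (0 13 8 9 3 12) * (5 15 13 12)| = 28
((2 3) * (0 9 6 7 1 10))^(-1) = (0 10 1 7 6 9)(2 3)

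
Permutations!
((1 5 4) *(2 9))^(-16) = ((1 5 4)(2 9))^(-16) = (9)(1 4 5)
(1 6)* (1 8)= (1 6 8)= [0, 6, 2, 3, 4, 5, 8, 7, 1]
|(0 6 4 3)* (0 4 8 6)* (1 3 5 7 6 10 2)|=|(1 3 4 5 7 6 8 10 2)|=9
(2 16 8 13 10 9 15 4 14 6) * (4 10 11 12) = (2 16 8 13 11 12 4 14 6)(9 15 10) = [0, 1, 16, 3, 14, 5, 2, 7, 13, 15, 9, 12, 4, 11, 6, 10, 8]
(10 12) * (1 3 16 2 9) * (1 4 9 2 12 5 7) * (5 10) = [0, 3, 2, 16, 9, 7, 6, 1, 8, 4, 10, 11, 5, 13, 14, 15, 12] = (1 3 16 12 5 7)(4 9)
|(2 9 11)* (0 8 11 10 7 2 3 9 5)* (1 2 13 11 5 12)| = 6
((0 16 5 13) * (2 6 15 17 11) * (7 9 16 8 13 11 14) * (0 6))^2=(0 13 15 14 9 5 2 8 6 17 7 16 11)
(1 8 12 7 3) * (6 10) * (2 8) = [0, 2, 8, 1, 4, 5, 10, 3, 12, 9, 6, 11, 7] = (1 2 8 12 7 3)(6 10)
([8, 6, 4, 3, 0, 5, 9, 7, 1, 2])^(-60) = (0 6 4 1 2 8 9)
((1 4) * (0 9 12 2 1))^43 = (0 9 12 2 1 4) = ((0 9 12 2 1 4))^43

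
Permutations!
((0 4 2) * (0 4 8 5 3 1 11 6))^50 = ((0 8 5 3 1 11 6)(2 4))^50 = (0 8 5 3 1 11 6)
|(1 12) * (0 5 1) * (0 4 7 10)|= |(0 5 1 12 4 7 10)|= 7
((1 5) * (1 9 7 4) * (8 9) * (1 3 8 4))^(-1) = (1 7 9 8 3 4 5)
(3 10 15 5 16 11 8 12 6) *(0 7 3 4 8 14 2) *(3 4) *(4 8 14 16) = (0 7 8 12 6 3 10 15 5 4 14 2)(11 16) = [7, 1, 0, 10, 14, 4, 3, 8, 12, 9, 15, 16, 6, 13, 2, 5, 11]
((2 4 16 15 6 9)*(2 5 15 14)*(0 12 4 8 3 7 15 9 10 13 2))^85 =((0 12 4 16 14)(2 8 3 7 15 6 10 13)(5 9))^85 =(16)(2 6 3 13 15 8 10 7)(5 9)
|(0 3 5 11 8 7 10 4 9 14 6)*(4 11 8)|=11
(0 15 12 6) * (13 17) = (0 15 12 6)(13 17) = [15, 1, 2, 3, 4, 5, 0, 7, 8, 9, 10, 11, 6, 17, 14, 12, 16, 13]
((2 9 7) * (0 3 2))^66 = (0 3 2 9 7)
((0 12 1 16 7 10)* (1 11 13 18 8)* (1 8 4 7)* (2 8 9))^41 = ((0 12 11 13 18 4 7 10)(1 16)(2 8 9))^41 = (0 12 11 13 18 4 7 10)(1 16)(2 9 8)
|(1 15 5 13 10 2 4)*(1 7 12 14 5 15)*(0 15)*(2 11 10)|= 14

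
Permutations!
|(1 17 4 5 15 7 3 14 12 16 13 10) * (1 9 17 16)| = 13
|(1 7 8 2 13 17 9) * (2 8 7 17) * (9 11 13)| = 6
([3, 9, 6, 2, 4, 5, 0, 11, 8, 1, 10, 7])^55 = [6, 9, 3, 0, 4, 5, 2, 11, 8, 1, 10, 7]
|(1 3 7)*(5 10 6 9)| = |(1 3 7)(5 10 6 9)| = 12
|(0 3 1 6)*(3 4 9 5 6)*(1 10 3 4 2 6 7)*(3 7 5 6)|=9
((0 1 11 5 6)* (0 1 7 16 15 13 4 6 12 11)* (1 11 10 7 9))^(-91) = ((0 9 1)(4 6 11 5 12 10 7 16 15 13))^(-91) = (0 1 9)(4 13 15 16 7 10 12 5 11 6)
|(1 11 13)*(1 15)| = |(1 11 13 15)| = 4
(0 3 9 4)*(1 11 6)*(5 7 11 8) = [3, 8, 2, 9, 0, 7, 1, 11, 5, 4, 10, 6] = (0 3 9 4)(1 8 5 7 11 6)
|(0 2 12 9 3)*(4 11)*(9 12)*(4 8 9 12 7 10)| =10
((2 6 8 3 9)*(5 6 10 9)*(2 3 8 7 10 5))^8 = (2 5 6 7 10 9 3)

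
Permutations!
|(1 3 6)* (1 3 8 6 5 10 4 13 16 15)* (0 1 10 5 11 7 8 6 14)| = 40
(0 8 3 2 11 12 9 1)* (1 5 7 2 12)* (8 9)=[9, 0, 11, 12, 4, 7, 6, 2, 3, 5, 10, 1, 8]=(0 9 5 7 2 11 1)(3 12 8)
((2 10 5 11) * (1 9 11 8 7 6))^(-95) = (1 10 6 2 7 11 8 9 5) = ((1 9 11 2 10 5 8 7 6))^(-95)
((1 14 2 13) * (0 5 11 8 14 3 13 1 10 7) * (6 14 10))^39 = (0 8)(1 6)(2 13)(3 14)(5 10)(7 11)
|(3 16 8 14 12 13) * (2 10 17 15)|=12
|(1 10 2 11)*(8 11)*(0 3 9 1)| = 8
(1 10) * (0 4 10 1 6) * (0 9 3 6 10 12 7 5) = (0 4 12 7 5)(3 6 9) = [4, 1, 2, 6, 12, 0, 9, 5, 8, 3, 10, 11, 7]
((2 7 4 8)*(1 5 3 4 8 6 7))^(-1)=((1 5 3 4 6 7 8 2))^(-1)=(1 2 8 7 6 4 3 5)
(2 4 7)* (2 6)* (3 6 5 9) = [0, 1, 4, 6, 7, 9, 2, 5, 8, 3] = (2 4 7 5 9 3 6)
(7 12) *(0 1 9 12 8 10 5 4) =(0 1 9 12 7 8 10 5 4) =[1, 9, 2, 3, 0, 4, 6, 8, 10, 12, 5, 11, 7]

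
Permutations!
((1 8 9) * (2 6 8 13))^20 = ((1 13 2 6 8 9))^20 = (1 2 8)(6 9 13)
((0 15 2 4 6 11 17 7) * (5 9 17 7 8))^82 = ((0 15 2 4 6 11 7)(5 9 17 8))^82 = (0 11 4 15 7 6 2)(5 17)(8 9)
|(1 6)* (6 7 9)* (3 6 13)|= |(1 7 9 13 3 6)|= 6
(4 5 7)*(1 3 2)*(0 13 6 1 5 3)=(0 13 6 1)(2 5 7 4 3)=[13, 0, 5, 2, 3, 7, 1, 4, 8, 9, 10, 11, 12, 6]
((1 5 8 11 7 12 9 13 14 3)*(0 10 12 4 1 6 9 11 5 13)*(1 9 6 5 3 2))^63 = (1 2 14 13)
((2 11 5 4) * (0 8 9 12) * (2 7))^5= (0 8 9 12)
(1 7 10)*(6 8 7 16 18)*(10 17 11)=(1 16 18 6 8 7 17 11 10)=[0, 16, 2, 3, 4, 5, 8, 17, 7, 9, 1, 10, 12, 13, 14, 15, 18, 11, 6]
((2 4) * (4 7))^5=((2 7 4))^5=(2 4 7)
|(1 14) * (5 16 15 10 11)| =|(1 14)(5 16 15 10 11)| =10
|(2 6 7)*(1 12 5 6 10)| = |(1 12 5 6 7 2 10)| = 7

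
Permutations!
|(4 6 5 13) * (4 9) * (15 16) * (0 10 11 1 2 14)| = 30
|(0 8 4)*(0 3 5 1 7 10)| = |(0 8 4 3 5 1 7 10)| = 8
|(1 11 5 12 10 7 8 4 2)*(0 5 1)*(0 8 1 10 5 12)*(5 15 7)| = 24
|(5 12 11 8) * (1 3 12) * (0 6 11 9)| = 9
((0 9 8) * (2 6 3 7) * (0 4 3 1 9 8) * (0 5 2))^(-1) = ((0 8 4 3 7)(1 9 5 2 6))^(-1) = (0 7 3 4 8)(1 6 2 5 9)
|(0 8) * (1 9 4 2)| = 4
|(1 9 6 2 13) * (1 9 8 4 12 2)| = |(1 8 4 12 2 13 9 6)| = 8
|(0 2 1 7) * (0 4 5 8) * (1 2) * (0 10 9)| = 8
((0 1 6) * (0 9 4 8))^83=(0 8 4 9 6 1)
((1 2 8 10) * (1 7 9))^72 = (10)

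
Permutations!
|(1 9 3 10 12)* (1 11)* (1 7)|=|(1 9 3 10 12 11 7)|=7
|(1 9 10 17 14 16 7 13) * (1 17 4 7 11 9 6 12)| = 9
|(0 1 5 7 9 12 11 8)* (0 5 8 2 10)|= 10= |(0 1 8 5 7 9 12 11 2 10)|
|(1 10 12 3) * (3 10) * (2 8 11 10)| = 10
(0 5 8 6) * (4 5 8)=(0 8 6)(4 5)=[8, 1, 2, 3, 5, 4, 0, 7, 6]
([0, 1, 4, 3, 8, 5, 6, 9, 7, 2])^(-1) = (2 9 7 8 4)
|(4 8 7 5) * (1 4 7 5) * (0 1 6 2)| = |(0 1 4 8 5 7 6 2)| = 8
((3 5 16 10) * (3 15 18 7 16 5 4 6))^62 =(3 6 4)(7 10 18 16 15)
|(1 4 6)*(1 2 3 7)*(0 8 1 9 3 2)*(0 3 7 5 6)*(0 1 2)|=|(0 8 2)(1 4)(3 5 6)(7 9)|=6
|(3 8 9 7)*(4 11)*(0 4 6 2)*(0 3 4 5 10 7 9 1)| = 11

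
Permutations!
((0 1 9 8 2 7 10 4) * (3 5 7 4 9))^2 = (0 3 7 9 2)(1 5 10 8 4)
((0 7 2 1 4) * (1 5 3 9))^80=(9)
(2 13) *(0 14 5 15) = (0 14 5 15)(2 13) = [14, 1, 13, 3, 4, 15, 6, 7, 8, 9, 10, 11, 12, 2, 5, 0]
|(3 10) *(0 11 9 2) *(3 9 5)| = 7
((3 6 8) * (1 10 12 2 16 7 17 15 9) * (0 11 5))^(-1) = ((0 11 5)(1 10 12 2 16 7 17 15 9)(3 6 8))^(-1) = (0 5 11)(1 9 15 17 7 16 2 12 10)(3 8 6)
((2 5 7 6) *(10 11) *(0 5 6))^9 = ((0 5 7)(2 6)(10 11))^9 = (2 6)(10 11)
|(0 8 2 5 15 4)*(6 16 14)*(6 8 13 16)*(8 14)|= |(0 13 16 8 2 5 15 4)|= 8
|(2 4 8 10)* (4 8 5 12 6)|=12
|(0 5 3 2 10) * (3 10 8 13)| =|(0 5 10)(2 8 13 3)| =12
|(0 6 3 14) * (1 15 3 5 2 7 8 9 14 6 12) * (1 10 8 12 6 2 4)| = |(0 6 5 4 1 15 3 2 7 12 10 8 9 14)| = 14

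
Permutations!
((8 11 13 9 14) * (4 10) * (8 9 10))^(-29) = (4 8 11 13 10)(9 14) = ((4 8 11 13 10)(9 14))^(-29)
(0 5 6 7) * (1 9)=(0 5 6 7)(1 9)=[5, 9, 2, 3, 4, 6, 7, 0, 8, 1]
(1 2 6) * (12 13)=[0, 2, 6, 3, 4, 5, 1, 7, 8, 9, 10, 11, 13, 12]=(1 2 6)(12 13)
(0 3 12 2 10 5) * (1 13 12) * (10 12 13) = (13)(0 3 1 10 5)(2 12) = [3, 10, 12, 1, 4, 0, 6, 7, 8, 9, 5, 11, 2, 13]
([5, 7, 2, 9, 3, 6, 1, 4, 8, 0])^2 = (0 6 7 3)(1 4 9 5)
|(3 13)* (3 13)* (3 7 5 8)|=4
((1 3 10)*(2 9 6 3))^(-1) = ((1 2 9 6 3 10))^(-1) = (1 10 3 6 9 2)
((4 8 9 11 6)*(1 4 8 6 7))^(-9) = ((1 4 6 8 9 11 7))^(-9) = (1 11 8 4 7 9 6)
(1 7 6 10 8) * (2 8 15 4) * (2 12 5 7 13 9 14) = [0, 13, 8, 3, 12, 7, 10, 6, 1, 14, 15, 11, 5, 9, 2, 4] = (1 13 9 14 2 8)(4 12 5 7 6 10 15)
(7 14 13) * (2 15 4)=[0, 1, 15, 3, 2, 5, 6, 14, 8, 9, 10, 11, 12, 7, 13, 4]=(2 15 4)(7 14 13)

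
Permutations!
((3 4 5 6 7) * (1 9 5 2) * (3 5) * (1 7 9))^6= ((2 7 5 6 9 3 4))^6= (2 4 3 9 6 5 7)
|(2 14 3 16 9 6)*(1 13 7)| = 6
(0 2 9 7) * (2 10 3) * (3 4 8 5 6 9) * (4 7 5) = [10, 1, 3, 2, 8, 6, 9, 0, 4, 5, 7] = (0 10 7)(2 3)(4 8)(5 6 9)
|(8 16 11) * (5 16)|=|(5 16 11 8)|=4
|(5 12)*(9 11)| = |(5 12)(9 11)| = 2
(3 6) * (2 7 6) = [0, 1, 7, 2, 4, 5, 3, 6] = (2 7 6 3)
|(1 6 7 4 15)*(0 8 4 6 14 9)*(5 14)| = 8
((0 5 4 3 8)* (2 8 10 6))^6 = ((0 5 4 3 10 6 2 8))^6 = (0 2 10 4)(3 5 8 6)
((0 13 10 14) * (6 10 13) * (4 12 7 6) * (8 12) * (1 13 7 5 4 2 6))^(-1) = (0 14 10 6 2)(1 7 13)(4 5 12 8)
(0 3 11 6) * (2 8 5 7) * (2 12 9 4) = (0 3 11 6)(2 8 5 7 12 9 4) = [3, 1, 8, 11, 2, 7, 0, 12, 5, 4, 10, 6, 9]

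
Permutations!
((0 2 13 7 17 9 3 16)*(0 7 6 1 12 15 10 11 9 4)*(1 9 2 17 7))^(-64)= ((0 17 4)(1 12 15 10 11 2 13 6 9 3 16))^(-64)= (0 4 17)(1 15 11 13 9 16 12 10 2 6 3)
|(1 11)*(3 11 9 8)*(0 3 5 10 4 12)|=|(0 3 11 1 9 8 5 10 4 12)|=10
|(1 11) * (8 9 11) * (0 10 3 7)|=4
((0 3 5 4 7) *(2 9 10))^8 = (0 4 3 7 5)(2 10 9) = ((0 3 5 4 7)(2 9 10))^8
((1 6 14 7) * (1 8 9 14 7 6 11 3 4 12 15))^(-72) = (15)(6 9 7 14 8)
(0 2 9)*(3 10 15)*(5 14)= [2, 1, 9, 10, 4, 14, 6, 7, 8, 0, 15, 11, 12, 13, 5, 3]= (0 2 9)(3 10 15)(5 14)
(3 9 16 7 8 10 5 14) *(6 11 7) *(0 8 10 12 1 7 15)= [8, 7, 2, 9, 4, 14, 11, 10, 12, 16, 5, 15, 1, 13, 3, 0, 6]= (0 8 12 1 7 10 5 14 3 9 16 6 11 15)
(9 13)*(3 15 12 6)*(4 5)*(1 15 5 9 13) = (1 15 12 6 3 5 4 9) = [0, 15, 2, 5, 9, 4, 3, 7, 8, 1, 10, 11, 6, 13, 14, 12]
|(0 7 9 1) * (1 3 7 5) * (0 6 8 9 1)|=6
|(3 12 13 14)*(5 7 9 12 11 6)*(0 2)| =18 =|(0 2)(3 11 6 5 7 9 12 13 14)|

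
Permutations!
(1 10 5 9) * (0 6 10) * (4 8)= (0 6 10 5 9 1)(4 8)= [6, 0, 2, 3, 8, 9, 10, 7, 4, 1, 5]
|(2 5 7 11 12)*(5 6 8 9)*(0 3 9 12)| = |(0 3 9 5 7 11)(2 6 8 12)| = 12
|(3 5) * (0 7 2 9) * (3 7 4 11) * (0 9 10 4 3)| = 8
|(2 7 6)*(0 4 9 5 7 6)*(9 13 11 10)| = 8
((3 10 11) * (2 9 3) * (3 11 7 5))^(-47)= (2 9 11)(3 10 7 5)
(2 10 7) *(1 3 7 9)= (1 3 7 2 10 9)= [0, 3, 10, 7, 4, 5, 6, 2, 8, 1, 9]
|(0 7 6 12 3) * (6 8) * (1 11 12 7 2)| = 6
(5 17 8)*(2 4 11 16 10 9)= (2 4 11 16 10 9)(5 17 8)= [0, 1, 4, 3, 11, 17, 6, 7, 5, 2, 9, 16, 12, 13, 14, 15, 10, 8]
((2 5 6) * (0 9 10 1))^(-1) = (0 1 10 9)(2 6 5)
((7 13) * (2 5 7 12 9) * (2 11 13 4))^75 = (2 4 7 5)(9 12 13 11)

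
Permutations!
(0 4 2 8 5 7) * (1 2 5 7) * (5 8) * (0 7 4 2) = (0 2 5 1)(4 8) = [2, 0, 5, 3, 8, 1, 6, 7, 4]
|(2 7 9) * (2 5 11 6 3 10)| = 8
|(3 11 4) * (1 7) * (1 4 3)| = 6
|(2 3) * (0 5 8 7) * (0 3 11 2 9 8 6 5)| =4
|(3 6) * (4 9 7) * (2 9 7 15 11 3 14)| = 14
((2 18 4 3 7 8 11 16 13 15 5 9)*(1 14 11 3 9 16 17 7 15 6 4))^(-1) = (1 18 2 9 4 6 13 16 5 15 3 8 7 17 11 14)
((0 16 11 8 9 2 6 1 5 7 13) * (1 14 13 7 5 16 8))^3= ((0 8 9 2 6 14 13)(1 16 11))^3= (16)(0 2 13 9 14 8 6)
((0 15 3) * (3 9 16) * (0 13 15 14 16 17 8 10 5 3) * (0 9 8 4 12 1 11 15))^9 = ((0 14 16 9 17 4 12 1 11 15 8 10 5 3 13))^9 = (0 15 9 5 12)(1 14 8 17 3)(4 13 11 16 10)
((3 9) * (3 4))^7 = ((3 9 4))^7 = (3 9 4)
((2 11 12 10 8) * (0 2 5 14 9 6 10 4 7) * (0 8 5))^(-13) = (0 2 11 12 4 7 8)(5 9 10 14 6)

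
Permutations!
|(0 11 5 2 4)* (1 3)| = |(0 11 5 2 4)(1 3)| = 10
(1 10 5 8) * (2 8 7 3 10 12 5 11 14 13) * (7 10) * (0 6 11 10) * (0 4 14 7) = (0 6 11 7 3)(1 12 5 4 14 13 2 8) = [6, 12, 8, 0, 14, 4, 11, 3, 1, 9, 10, 7, 5, 2, 13]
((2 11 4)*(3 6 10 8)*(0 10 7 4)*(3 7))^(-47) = ((0 10 8 7 4 2 11)(3 6))^(-47) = (0 8 4 11 10 7 2)(3 6)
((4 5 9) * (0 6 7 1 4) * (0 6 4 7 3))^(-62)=((0 4 5 9 6 3)(1 7))^(-62)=(0 6 5)(3 9 4)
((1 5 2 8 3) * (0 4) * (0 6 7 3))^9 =((0 4 6 7 3 1 5 2 8))^9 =(8)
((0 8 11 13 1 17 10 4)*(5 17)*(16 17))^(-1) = ((0 8 11 13 1 5 16 17 10 4))^(-1) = (0 4 10 17 16 5 1 13 11 8)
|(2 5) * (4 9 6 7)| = |(2 5)(4 9 6 7)| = 4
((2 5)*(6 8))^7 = (2 5)(6 8)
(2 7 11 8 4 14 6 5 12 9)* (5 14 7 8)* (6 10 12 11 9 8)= (2 6 14 10 12 8 4 7 9)(5 11)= [0, 1, 6, 3, 7, 11, 14, 9, 4, 2, 12, 5, 8, 13, 10]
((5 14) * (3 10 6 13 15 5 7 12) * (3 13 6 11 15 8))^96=(3 7 11 13 5)(8 14 10 12 15)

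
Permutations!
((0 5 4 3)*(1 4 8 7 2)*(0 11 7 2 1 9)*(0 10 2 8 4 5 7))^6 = (0 11 3 4 5 1 7)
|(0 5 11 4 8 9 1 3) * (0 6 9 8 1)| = 8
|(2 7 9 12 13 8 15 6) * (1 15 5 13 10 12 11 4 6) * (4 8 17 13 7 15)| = |(1 4 6 2 15)(5 7 9 11 8)(10 12)(13 17)| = 10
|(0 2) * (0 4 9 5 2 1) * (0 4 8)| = 7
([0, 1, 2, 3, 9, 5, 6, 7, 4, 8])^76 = (4 9 8)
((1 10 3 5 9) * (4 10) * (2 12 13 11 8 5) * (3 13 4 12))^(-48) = ((1 12 4 10 13 11 8 5 9)(2 3))^(-48) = (1 8 10)(4 9 11)(5 13 12)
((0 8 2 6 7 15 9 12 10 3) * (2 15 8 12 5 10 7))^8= ((0 12 7 8 15 9 5 10 3)(2 6))^8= (0 3 10 5 9 15 8 7 12)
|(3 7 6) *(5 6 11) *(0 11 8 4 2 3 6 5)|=|(0 11)(2 3 7 8 4)|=10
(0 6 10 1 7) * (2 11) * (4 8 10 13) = (0 6 13 4 8 10 1 7)(2 11) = [6, 7, 11, 3, 8, 5, 13, 0, 10, 9, 1, 2, 12, 4]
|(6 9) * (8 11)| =2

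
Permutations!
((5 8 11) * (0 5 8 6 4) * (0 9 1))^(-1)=(0 1 9 4 6 5)(8 11)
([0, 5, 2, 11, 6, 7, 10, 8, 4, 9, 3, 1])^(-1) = (1 11 3 10 6 4 8 7 5)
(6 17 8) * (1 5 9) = (1 5 9)(6 17 8) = [0, 5, 2, 3, 4, 9, 17, 7, 6, 1, 10, 11, 12, 13, 14, 15, 16, 8]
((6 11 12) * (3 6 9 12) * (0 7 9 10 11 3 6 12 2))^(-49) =(0 2 9 7)(3 12 10 11 6)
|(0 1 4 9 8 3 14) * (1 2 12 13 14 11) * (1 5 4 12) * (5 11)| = |(0 2 1 12 13 14)(3 5 4 9 8)| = 30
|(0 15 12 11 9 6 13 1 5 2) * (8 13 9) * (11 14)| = 10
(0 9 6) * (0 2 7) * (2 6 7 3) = (0 9 7)(2 3) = [9, 1, 3, 2, 4, 5, 6, 0, 8, 7]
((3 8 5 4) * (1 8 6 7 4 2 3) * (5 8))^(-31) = (8)(1 6 5 7 2 4 3)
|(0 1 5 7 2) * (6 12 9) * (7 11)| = 6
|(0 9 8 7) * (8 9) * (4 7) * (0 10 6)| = |(0 8 4 7 10 6)| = 6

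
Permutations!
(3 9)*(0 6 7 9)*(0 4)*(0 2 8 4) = (0 6 7 9 3)(2 8 4) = [6, 1, 8, 0, 2, 5, 7, 9, 4, 3]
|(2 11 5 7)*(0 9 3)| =12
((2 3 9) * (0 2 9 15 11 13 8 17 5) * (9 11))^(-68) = (0 3 9 13 17)(2 15 11 8 5)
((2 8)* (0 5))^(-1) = (0 5)(2 8)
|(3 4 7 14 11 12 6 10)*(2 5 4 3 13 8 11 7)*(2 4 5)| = |(6 10 13 8 11 12)(7 14)| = 6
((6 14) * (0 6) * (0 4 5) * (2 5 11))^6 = ((0 6 14 4 11 2 5))^6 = (0 5 2 11 4 14 6)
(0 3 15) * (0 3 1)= (0 1)(3 15)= [1, 0, 2, 15, 4, 5, 6, 7, 8, 9, 10, 11, 12, 13, 14, 3]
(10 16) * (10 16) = [0, 1, 2, 3, 4, 5, 6, 7, 8, 9, 10, 11, 12, 13, 14, 15, 16] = (16)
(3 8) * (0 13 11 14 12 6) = (0 13 11 14 12 6)(3 8) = [13, 1, 2, 8, 4, 5, 0, 7, 3, 9, 10, 14, 6, 11, 12]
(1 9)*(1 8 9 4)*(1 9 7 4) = (4 9 8 7) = [0, 1, 2, 3, 9, 5, 6, 4, 7, 8]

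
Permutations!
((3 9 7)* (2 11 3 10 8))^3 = ((2 11 3 9 7 10 8))^3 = (2 9 8 3 10 11 7)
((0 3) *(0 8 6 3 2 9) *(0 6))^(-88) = ((0 2 9 6 3 8))^(-88) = (0 9 3)(2 6 8)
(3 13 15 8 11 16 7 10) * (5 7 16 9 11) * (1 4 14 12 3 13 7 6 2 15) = [0, 4, 15, 7, 14, 6, 2, 10, 5, 11, 13, 9, 3, 1, 12, 8, 16] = (16)(1 4 14 12 3 7 10 13)(2 15 8 5 6)(9 11)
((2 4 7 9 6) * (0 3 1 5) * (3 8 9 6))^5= ((0 8 9 3 1 5)(2 4 7 6))^5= (0 5 1 3 9 8)(2 4 7 6)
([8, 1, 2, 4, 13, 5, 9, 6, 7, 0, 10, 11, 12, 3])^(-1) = [9, 1, 2, 13, 3, 5, 7, 8, 0, 6, 10, 11, 12, 4]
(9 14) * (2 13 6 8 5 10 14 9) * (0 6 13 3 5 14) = [6, 1, 3, 5, 4, 10, 8, 7, 14, 9, 0, 11, 12, 13, 2] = (0 6 8 14 2 3 5 10)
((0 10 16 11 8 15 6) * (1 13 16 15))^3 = (0 6 15 10)(1 11 13 8 16)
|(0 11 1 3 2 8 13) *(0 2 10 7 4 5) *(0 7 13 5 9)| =|(0 11 1 3 10 13 2 8 5 7 4 9)| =12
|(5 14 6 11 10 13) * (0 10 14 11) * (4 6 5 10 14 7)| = |(0 14 5 11 7 4 6)(10 13)| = 14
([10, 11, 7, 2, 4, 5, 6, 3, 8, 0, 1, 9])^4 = (0 9 11 1 10)(2 7 3)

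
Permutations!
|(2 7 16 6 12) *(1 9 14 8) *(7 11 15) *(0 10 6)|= 36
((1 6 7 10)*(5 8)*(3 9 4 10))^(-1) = ((1 6 7 3 9 4 10)(5 8))^(-1) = (1 10 4 9 3 7 6)(5 8)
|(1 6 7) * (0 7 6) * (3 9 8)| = 3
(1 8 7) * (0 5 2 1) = [5, 8, 1, 3, 4, 2, 6, 0, 7] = (0 5 2 1 8 7)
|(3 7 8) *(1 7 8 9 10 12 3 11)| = |(1 7 9 10 12 3 8 11)| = 8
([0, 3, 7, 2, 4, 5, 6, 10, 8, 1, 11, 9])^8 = (1 3 2 7 10 11 9)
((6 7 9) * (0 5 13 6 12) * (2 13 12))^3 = ((0 5 12)(2 13 6 7 9))^3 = (2 7 13 9 6)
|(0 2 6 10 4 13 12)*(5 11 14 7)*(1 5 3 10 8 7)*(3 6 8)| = |(0 2 8 7 6 3 10 4 13 12)(1 5 11 14)| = 20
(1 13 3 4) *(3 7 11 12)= (1 13 7 11 12 3 4)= [0, 13, 2, 4, 1, 5, 6, 11, 8, 9, 10, 12, 3, 7]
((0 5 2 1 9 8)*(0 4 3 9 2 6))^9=(1 2)(3 9 8 4)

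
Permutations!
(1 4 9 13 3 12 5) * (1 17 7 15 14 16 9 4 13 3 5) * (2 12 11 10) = [0, 13, 12, 11, 4, 17, 6, 15, 8, 3, 2, 10, 1, 5, 16, 14, 9, 7] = (1 13 5 17 7 15 14 16 9 3 11 10 2 12)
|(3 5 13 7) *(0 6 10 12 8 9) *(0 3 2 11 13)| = 8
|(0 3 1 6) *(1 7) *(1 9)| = |(0 3 7 9 1 6)| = 6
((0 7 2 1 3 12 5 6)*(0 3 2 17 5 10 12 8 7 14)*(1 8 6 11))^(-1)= (0 14)(1 11 5 17 7 8 2)(3 6)(10 12)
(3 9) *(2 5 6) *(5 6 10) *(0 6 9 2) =(0 6)(2 9 3)(5 10) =[6, 1, 9, 2, 4, 10, 0, 7, 8, 3, 5]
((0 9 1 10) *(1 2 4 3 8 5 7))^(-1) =((0 9 2 4 3 8 5 7 1 10))^(-1) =(0 10 1 7 5 8 3 4 2 9)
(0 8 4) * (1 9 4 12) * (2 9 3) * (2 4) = (0 8 12 1 3 4)(2 9) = [8, 3, 9, 4, 0, 5, 6, 7, 12, 2, 10, 11, 1]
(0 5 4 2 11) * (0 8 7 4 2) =(0 5 2 11 8 7 4) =[5, 1, 11, 3, 0, 2, 6, 4, 7, 9, 10, 8]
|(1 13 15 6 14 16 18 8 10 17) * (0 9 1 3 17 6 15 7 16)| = |(0 9 1 13 7 16 18 8 10 6 14)(3 17)| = 22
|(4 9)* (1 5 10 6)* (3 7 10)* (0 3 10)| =|(0 3 7)(1 5 10 6)(4 9)| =12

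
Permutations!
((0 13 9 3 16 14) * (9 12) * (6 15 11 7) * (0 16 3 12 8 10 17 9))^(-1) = ((0 13 8 10 17 9 12)(6 15 11 7)(14 16))^(-1) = (0 12 9 17 10 8 13)(6 7 11 15)(14 16)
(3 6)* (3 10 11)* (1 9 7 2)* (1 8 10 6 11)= [0, 9, 8, 11, 4, 5, 6, 2, 10, 7, 1, 3]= (1 9 7 2 8 10)(3 11)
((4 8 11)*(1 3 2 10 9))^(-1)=((1 3 2 10 9)(4 8 11))^(-1)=(1 9 10 2 3)(4 11 8)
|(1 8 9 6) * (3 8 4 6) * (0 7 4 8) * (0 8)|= |(0 7 4 6 1)(3 8 9)|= 15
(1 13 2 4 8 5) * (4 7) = [0, 13, 7, 3, 8, 1, 6, 4, 5, 9, 10, 11, 12, 2] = (1 13 2 7 4 8 5)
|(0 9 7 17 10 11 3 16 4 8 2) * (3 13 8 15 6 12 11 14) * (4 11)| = 12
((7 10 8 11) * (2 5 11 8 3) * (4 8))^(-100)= (2 11 10)(3 5 7)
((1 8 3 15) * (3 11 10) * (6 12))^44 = (1 11 3)(8 10 15)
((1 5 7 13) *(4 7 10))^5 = ((1 5 10 4 7 13))^5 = (1 13 7 4 10 5)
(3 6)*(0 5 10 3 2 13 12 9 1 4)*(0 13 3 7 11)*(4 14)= [5, 14, 3, 6, 13, 10, 2, 11, 8, 1, 7, 0, 9, 12, 4]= (0 5 10 7 11)(1 14 4 13 12 9)(2 3 6)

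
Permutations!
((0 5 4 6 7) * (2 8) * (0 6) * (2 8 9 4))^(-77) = ((0 5 2 9 4)(6 7))^(-77) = (0 9 5 4 2)(6 7)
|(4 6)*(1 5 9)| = 6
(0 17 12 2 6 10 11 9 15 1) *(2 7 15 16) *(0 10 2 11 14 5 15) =(0 17 12 7)(1 10 14 5 15)(2 6)(9 16 11) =[17, 10, 6, 3, 4, 15, 2, 0, 8, 16, 14, 9, 7, 13, 5, 1, 11, 12]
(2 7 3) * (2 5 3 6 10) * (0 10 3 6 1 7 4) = (0 10 2 4)(1 7)(3 5 6) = [10, 7, 4, 5, 0, 6, 3, 1, 8, 9, 2]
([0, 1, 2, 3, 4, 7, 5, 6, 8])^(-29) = (8)(5 7 6)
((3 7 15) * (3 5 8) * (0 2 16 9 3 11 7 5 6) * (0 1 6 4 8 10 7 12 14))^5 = (0 5 8 2 10 11 16 7 12 9 15 14 3 4)(1 6)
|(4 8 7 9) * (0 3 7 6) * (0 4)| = 12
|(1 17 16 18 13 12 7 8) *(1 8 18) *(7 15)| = |(1 17 16)(7 18 13 12 15)| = 15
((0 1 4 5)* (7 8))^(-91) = (0 1 4 5)(7 8)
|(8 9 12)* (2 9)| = 4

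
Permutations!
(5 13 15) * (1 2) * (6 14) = [0, 2, 1, 3, 4, 13, 14, 7, 8, 9, 10, 11, 12, 15, 6, 5] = (1 2)(5 13 15)(6 14)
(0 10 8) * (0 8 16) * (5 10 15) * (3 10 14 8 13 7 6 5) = (0 15 3 10 16)(5 14 8 13 7 6) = [15, 1, 2, 10, 4, 14, 5, 6, 13, 9, 16, 11, 12, 7, 8, 3, 0]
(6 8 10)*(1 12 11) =(1 12 11)(6 8 10) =[0, 12, 2, 3, 4, 5, 8, 7, 10, 9, 6, 1, 11]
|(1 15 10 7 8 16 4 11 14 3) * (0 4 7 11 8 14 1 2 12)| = 36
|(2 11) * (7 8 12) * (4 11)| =|(2 4 11)(7 8 12)| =3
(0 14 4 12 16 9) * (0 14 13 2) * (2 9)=[13, 1, 0, 3, 12, 5, 6, 7, 8, 14, 10, 11, 16, 9, 4, 15, 2]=(0 13 9 14 4 12 16 2)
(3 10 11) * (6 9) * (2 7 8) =(2 7 8)(3 10 11)(6 9) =[0, 1, 7, 10, 4, 5, 9, 8, 2, 6, 11, 3]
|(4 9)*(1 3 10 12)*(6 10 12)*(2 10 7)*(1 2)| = 14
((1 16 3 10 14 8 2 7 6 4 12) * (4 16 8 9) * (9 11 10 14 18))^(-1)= (1 12 4 9 18 10 11 14 3 16 6 7 2 8)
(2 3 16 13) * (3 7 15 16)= (2 7 15 16 13)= [0, 1, 7, 3, 4, 5, 6, 15, 8, 9, 10, 11, 12, 2, 14, 16, 13]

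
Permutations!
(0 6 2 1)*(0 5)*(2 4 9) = [6, 5, 1, 3, 9, 0, 4, 7, 8, 2] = (0 6 4 9 2 1 5)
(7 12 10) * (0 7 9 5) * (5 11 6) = (0 7 12 10 9 11 6 5) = [7, 1, 2, 3, 4, 0, 5, 12, 8, 11, 9, 6, 10]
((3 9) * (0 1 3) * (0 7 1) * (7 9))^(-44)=(9)(1 3 7)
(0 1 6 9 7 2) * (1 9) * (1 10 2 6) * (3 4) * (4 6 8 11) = (0 9 7 8 11 4 3 6 10 2) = [9, 1, 0, 6, 3, 5, 10, 8, 11, 7, 2, 4]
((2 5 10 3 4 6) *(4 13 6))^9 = (2 3)(5 13)(6 10)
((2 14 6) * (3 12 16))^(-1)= (2 6 14)(3 16 12)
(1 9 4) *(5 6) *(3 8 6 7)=(1 9 4)(3 8 6 5 7)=[0, 9, 2, 8, 1, 7, 5, 3, 6, 4]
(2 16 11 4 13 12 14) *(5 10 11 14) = (2 16 14)(4 13 12 5 10 11) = [0, 1, 16, 3, 13, 10, 6, 7, 8, 9, 11, 4, 5, 12, 2, 15, 14]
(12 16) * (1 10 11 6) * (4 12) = (1 10 11 6)(4 12 16) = [0, 10, 2, 3, 12, 5, 1, 7, 8, 9, 11, 6, 16, 13, 14, 15, 4]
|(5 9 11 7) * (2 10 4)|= 12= |(2 10 4)(5 9 11 7)|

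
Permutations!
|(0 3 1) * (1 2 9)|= 5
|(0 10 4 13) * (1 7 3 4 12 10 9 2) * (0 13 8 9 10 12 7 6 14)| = |(0 10 7 3 4 8 9 2 1 6 14)| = 11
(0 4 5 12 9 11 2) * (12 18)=[4, 1, 0, 3, 5, 18, 6, 7, 8, 11, 10, 2, 9, 13, 14, 15, 16, 17, 12]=(0 4 5 18 12 9 11 2)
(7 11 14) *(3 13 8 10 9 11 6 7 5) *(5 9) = (3 13 8 10 5)(6 7)(9 11 14) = [0, 1, 2, 13, 4, 3, 7, 6, 10, 11, 5, 14, 12, 8, 9]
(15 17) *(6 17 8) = (6 17 15 8) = [0, 1, 2, 3, 4, 5, 17, 7, 6, 9, 10, 11, 12, 13, 14, 8, 16, 15]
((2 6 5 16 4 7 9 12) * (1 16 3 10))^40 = ((1 16 4 7 9 12 2 6 5 3 10))^40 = (1 6 7 10 2 4 3 12 16 5 9)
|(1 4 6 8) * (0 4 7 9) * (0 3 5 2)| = |(0 4 6 8 1 7 9 3 5 2)| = 10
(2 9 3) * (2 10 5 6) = (2 9 3 10 5 6) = [0, 1, 9, 10, 4, 6, 2, 7, 8, 3, 5]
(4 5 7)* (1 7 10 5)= [0, 7, 2, 3, 1, 10, 6, 4, 8, 9, 5]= (1 7 4)(5 10)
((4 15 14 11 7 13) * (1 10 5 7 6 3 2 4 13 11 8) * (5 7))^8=(1 15 3 7 8 4 6 10 14 2 11)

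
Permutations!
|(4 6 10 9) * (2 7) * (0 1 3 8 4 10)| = |(0 1 3 8 4 6)(2 7)(9 10)| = 6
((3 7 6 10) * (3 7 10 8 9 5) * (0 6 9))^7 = (0 6 8)(3 7 5 10 9)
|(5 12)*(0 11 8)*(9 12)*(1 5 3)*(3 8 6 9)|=|(0 11 6 9 12 8)(1 5 3)|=6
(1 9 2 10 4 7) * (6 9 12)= (1 12 6 9 2 10 4 7)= [0, 12, 10, 3, 7, 5, 9, 1, 8, 2, 4, 11, 6]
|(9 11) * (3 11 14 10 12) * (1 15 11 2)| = 9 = |(1 15 11 9 14 10 12 3 2)|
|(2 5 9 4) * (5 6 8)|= 6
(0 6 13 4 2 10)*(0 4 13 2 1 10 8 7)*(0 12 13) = (0 6 2 8 7 12 13)(1 10 4) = [6, 10, 8, 3, 1, 5, 2, 12, 7, 9, 4, 11, 13, 0]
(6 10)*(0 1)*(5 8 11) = (0 1)(5 8 11)(6 10) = [1, 0, 2, 3, 4, 8, 10, 7, 11, 9, 6, 5]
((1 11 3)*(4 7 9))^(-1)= (1 3 11)(4 9 7)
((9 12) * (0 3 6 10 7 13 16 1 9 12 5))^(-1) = ((0 3 6 10 7 13 16 1 9 5))^(-1) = (0 5 9 1 16 13 7 10 6 3)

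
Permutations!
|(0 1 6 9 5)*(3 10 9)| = |(0 1 6 3 10 9 5)| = 7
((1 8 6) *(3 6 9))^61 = (1 8 9 3 6)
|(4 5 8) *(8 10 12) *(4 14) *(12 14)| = 4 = |(4 5 10 14)(8 12)|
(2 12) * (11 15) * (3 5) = [0, 1, 12, 5, 4, 3, 6, 7, 8, 9, 10, 15, 2, 13, 14, 11] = (2 12)(3 5)(11 15)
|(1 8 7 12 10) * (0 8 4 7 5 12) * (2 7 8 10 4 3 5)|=10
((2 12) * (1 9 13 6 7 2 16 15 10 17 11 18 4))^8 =((1 9 13 6 7 2 12 16 15 10 17 11 18 4))^8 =(1 15 13 17 7 18 12)(2 4 16 9 10 6 11)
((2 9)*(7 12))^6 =((2 9)(7 12))^6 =(12)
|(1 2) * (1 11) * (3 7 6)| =3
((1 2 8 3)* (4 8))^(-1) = ((1 2 4 8 3))^(-1) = (1 3 8 4 2)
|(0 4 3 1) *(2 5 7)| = 12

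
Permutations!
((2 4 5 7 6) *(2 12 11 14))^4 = ((2 4 5 7 6 12 11 14))^4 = (2 6)(4 12)(5 11)(7 14)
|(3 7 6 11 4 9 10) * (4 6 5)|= 6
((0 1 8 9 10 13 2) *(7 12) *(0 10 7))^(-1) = ((0 1 8 9 7 12)(2 10 13))^(-1) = (0 12 7 9 8 1)(2 13 10)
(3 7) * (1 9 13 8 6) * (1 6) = [0, 9, 2, 7, 4, 5, 6, 3, 1, 13, 10, 11, 12, 8] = (1 9 13 8)(3 7)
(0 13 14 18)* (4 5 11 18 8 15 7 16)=[13, 1, 2, 3, 5, 11, 6, 16, 15, 9, 10, 18, 12, 14, 8, 7, 4, 17, 0]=(0 13 14 8 15 7 16 4 5 11 18)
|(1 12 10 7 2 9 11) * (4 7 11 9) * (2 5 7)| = |(1 12 10 11)(2 4)(5 7)| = 4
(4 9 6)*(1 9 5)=(1 9 6 4 5)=[0, 9, 2, 3, 5, 1, 4, 7, 8, 6]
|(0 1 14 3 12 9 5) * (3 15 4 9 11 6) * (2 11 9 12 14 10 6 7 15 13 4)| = |(0 1 10 6 3 14 13 4 12 9 5)(2 11 7 15)| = 44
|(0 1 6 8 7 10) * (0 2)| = |(0 1 6 8 7 10 2)| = 7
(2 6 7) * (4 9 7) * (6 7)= [0, 1, 7, 3, 9, 5, 4, 2, 8, 6]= (2 7)(4 9 6)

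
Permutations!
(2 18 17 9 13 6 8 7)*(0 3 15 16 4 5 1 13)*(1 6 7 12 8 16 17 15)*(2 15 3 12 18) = (0 12 8 18 3 1 13 7 15 17 9)(4 5 6 16) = [12, 13, 2, 1, 5, 6, 16, 15, 18, 0, 10, 11, 8, 7, 14, 17, 4, 9, 3]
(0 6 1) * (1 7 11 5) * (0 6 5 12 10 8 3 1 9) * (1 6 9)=(0 5 1 9)(3 6 7 11 12 10 8)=[5, 9, 2, 6, 4, 1, 7, 11, 3, 0, 8, 12, 10]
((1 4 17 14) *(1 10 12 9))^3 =(1 14 9 17 12 4 10)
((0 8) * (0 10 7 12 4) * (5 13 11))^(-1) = (0 4 12 7 10 8)(5 11 13)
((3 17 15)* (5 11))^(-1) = ((3 17 15)(5 11))^(-1) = (3 15 17)(5 11)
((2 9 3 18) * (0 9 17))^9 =(0 18)(2 9)(3 17)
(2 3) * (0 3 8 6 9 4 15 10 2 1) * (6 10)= (0 3 1)(2 8 10)(4 15 6 9)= [3, 0, 8, 1, 15, 5, 9, 7, 10, 4, 2, 11, 12, 13, 14, 6]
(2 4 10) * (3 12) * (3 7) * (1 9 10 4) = [0, 9, 1, 12, 4, 5, 6, 3, 8, 10, 2, 11, 7] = (1 9 10 2)(3 12 7)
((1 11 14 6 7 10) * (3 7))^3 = ((1 11 14 6 3 7 10))^3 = (1 6 10 14 7 11 3)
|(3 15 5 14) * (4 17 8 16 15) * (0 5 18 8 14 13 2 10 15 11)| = 20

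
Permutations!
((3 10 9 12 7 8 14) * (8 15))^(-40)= (15)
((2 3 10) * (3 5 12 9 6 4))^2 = (2 12 6 3)(4 10 5 9)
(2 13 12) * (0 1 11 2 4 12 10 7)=(0 1 11 2 13 10 7)(4 12)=[1, 11, 13, 3, 12, 5, 6, 0, 8, 9, 7, 2, 4, 10]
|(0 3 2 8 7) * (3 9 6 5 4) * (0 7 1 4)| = 20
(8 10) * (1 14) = [0, 14, 2, 3, 4, 5, 6, 7, 10, 9, 8, 11, 12, 13, 1] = (1 14)(8 10)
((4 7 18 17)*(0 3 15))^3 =(4 17 18 7) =((0 3 15)(4 7 18 17))^3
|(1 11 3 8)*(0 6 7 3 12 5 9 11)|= 12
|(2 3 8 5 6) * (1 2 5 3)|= |(1 2)(3 8)(5 6)|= 2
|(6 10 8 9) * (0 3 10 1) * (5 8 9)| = 6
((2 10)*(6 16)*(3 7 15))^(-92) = ((2 10)(3 7 15)(6 16))^(-92) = (16)(3 7 15)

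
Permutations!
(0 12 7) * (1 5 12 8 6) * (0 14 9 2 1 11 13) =[8, 5, 1, 3, 4, 12, 11, 14, 6, 2, 10, 13, 7, 0, 9] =(0 8 6 11 13)(1 5 12 7 14 9 2)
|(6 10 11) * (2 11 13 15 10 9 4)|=|(2 11 6 9 4)(10 13 15)|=15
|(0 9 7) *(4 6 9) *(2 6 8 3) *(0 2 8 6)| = |(0 4 6 9 7 2)(3 8)| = 6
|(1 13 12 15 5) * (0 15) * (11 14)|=6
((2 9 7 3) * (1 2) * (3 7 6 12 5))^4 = ((1 2 9 6 12 5 3))^4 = (1 12 2 5 9 3 6)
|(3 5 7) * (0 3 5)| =|(0 3)(5 7)| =2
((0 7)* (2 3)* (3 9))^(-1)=((0 7)(2 9 3))^(-1)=(0 7)(2 3 9)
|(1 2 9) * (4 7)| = 6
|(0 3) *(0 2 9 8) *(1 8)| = |(0 3 2 9 1 8)| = 6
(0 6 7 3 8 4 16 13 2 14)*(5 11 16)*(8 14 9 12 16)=(0 6 7 3 14)(2 9 12 16 13)(4 5 11 8)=[6, 1, 9, 14, 5, 11, 7, 3, 4, 12, 10, 8, 16, 2, 0, 15, 13]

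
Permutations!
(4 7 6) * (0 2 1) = (0 2 1)(4 7 6) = [2, 0, 1, 3, 7, 5, 4, 6]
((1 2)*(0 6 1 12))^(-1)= ((0 6 1 2 12))^(-1)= (0 12 2 1 6)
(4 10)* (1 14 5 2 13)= (1 14 5 2 13)(4 10)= [0, 14, 13, 3, 10, 2, 6, 7, 8, 9, 4, 11, 12, 1, 5]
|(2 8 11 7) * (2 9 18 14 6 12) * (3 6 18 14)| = |(2 8 11 7 9 14 18 3 6 12)| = 10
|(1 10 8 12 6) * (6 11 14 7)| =|(1 10 8 12 11 14 7 6)| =8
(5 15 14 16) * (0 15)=(0 15 14 16 5)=[15, 1, 2, 3, 4, 0, 6, 7, 8, 9, 10, 11, 12, 13, 16, 14, 5]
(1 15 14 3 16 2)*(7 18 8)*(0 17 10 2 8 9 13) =(0 17 10 2 1 15 14 3 16 8 7 18 9 13) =[17, 15, 1, 16, 4, 5, 6, 18, 7, 13, 2, 11, 12, 0, 3, 14, 8, 10, 9]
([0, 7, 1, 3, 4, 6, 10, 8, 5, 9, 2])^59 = (1 5 2 8 10 7 6)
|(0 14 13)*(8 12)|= 6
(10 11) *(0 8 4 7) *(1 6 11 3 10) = (0 8 4 7)(1 6 11)(3 10) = [8, 6, 2, 10, 7, 5, 11, 0, 4, 9, 3, 1]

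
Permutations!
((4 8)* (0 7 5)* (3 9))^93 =(3 9)(4 8)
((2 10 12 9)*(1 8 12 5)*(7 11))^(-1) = (1 5 10 2 9 12 8)(7 11)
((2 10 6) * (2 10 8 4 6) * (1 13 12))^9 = (13)(2 10 6 4 8)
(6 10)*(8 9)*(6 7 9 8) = (6 10 7 9) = [0, 1, 2, 3, 4, 5, 10, 9, 8, 6, 7]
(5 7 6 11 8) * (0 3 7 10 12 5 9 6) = (0 3 7)(5 10 12)(6 11 8 9) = [3, 1, 2, 7, 4, 10, 11, 0, 9, 6, 12, 8, 5]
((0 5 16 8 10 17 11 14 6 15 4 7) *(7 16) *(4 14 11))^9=(4 17 10 8 16)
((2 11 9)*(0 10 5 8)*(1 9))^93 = ((0 10 5 8)(1 9 2 11))^93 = (0 10 5 8)(1 9 2 11)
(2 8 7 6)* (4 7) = [0, 1, 8, 3, 7, 5, 2, 6, 4] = (2 8 4 7 6)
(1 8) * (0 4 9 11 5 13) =(0 4 9 11 5 13)(1 8) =[4, 8, 2, 3, 9, 13, 6, 7, 1, 11, 10, 5, 12, 0]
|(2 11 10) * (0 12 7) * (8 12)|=12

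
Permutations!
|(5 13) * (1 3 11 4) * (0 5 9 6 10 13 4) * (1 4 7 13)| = 10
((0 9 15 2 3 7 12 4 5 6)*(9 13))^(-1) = (0 6 5 4 12 7 3 2 15 9 13) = ((0 13 9 15 2 3 7 12 4 5 6))^(-1)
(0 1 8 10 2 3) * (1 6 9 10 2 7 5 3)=[6, 8, 1, 0, 4, 3, 9, 5, 2, 10, 7]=(0 6 9 10 7 5 3)(1 8 2)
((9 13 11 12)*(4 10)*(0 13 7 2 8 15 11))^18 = ((0 13)(2 8 15 11 12 9 7)(4 10))^18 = (2 12 8 9 15 7 11)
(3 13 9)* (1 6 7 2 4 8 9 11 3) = [0, 6, 4, 13, 8, 5, 7, 2, 9, 1, 10, 3, 12, 11] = (1 6 7 2 4 8 9)(3 13 11)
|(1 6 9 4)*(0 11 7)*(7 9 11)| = |(0 7)(1 6 11 9 4)| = 10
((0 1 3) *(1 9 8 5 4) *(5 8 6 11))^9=(0 9 6 11 5 4 1 3)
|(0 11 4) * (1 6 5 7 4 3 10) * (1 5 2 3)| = 10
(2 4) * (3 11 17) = [0, 1, 4, 11, 2, 5, 6, 7, 8, 9, 10, 17, 12, 13, 14, 15, 16, 3] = (2 4)(3 11 17)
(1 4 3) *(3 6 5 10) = (1 4 6 5 10 3) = [0, 4, 2, 1, 6, 10, 5, 7, 8, 9, 3]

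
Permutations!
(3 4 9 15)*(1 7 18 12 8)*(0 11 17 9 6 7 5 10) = (0 11 17 9 15 3 4 6 7 18 12 8 1 5 10) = [11, 5, 2, 4, 6, 10, 7, 18, 1, 15, 0, 17, 8, 13, 14, 3, 16, 9, 12]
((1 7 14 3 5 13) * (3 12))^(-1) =(1 13 5 3 12 14 7)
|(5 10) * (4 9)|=2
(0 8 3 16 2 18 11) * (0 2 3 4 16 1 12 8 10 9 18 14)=(0 10 9 18 11 2 14)(1 12 8 4 16 3)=[10, 12, 14, 1, 16, 5, 6, 7, 4, 18, 9, 2, 8, 13, 0, 15, 3, 17, 11]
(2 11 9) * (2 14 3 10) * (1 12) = [0, 12, 11, 10, 4, 5, 6, 7, 8, 14, 2, 9, 1, 13, 3] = (1 12)(2 11 9 14 3 10)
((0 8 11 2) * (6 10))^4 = ((0 8 11 2)(6 10))^4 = (11)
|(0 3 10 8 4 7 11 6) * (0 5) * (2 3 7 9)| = |(0 7 11 6 5)(2 3 10 8 4 9)| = 30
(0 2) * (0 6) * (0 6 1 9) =[2, 9, 1, 3, 4, 5, 6, 7, 8, 0] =(0 2 1 9)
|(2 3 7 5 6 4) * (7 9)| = 7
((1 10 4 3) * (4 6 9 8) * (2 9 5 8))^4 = ((1 10 6 5 8 4 3)(2 9))^4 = (1 8 10 4 6 3 5)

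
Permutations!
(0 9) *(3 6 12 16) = [9, 1, 2, 6, 4, 5, 12, 7, 8, 0, 10, 11, 16, 13, 14, 15, 3] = (0 9)(3 6 12 16)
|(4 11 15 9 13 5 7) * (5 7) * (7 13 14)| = 6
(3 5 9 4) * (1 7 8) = (1 7 8)(3 5 9 4) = [0, 7, 2, 5, 3, 9, 6, 8, 1, 4]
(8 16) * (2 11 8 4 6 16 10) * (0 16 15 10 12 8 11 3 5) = (0 16 4 6 15 10 2 3 5)(8 12) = [16, 1, 3, 5, 6, 0, 15, 7, 12, 9, 2, 11, 8, 13, 14, 10, 4]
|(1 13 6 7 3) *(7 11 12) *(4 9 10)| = |(1 13 6 11 12 7 3)(4 9 10)| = 21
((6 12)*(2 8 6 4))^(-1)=(2 4 12 6 8)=((2 8 6 12 4))^(-1)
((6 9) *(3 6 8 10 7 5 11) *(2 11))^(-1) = (2 5 7 10 8 9 6 3 11)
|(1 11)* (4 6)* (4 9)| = |(1 11)(4 6 9)| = 6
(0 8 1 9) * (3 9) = [8, 3, 2, 9, 4, 5, 6, 7, 1, 0] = (0 8 1 3 9)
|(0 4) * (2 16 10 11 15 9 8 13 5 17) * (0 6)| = 30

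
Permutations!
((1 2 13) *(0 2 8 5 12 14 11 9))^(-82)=(0 11 12 8 13)(1 2 9 14 5)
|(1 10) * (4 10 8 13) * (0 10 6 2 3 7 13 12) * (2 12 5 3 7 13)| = |(0 10 1 8 5 3 13 4 6 12)(2 7)| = 10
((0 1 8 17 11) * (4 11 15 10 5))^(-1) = ((0 1 8 17 15 10 5 4 11))^(-1) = (0 11 4 5 10 15 17 8 1)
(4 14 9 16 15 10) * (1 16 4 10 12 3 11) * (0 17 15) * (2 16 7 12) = (0 17 15 2 16)(1 7 12 3 11)(4 14 9) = [17, 7, 16, 11, 14, 5, 6, 12, 8, 4, 10, 1, 3, 13, 9, 2, 0, 15]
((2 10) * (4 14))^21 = (2 10)(4 14)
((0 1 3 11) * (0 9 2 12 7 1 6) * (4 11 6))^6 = ((0 4 11 9 2 12 7 1 3 6))^6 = (0 7 11 3 2)(1 9 6 12 4)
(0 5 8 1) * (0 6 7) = (0 5 8 1 6 7) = [5, 6, 2, 3, 4, 8, 7, 0, 1]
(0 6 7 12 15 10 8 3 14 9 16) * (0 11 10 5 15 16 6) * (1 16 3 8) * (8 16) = (1 8 16 11 10)(3 14 9 6 7 12)(5 15) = [0, 8, 2, 14, 4, 15, 7, 12, 16, 6, 1, 10, 3, 13, 9, 5, 11]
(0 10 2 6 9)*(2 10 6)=(10)(0 6 9)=[6, 1, 2, 3, 4, 5, 9, 7, 8, 0, 10]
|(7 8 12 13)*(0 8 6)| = 6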